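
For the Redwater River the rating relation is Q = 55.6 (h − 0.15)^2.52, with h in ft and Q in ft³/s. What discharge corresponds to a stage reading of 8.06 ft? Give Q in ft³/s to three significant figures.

Q = 55.6 × (8.06 − 0.15)^2.52 = 55.6 × 7.91^2.52 = 10200 ft³/s

10200 ft³/s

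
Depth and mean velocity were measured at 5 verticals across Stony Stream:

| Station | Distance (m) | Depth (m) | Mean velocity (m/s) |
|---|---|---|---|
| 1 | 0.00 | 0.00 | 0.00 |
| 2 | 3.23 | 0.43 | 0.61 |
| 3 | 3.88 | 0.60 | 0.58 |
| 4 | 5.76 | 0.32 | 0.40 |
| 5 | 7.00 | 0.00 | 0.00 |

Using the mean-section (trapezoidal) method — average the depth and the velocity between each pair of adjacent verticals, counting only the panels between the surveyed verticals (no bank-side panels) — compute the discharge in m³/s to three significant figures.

0.874 m³/s

Panel 1-2: Δb = 3.23 m, d̄ = (0.00+0.43)/2 = 0.215, v̄ = (0.00+0.61)/2 = 0.305 → q = 3.23×0.215×0.305 = 0.2118 m³/s
Panel 2-3: Δb = 0.65 m, d̄ = (0.43+0.60)/2 = 0.515, v̄ = (0.61+0.58)/2 = 0.595 → q = 0.65×0.515×0.595 = 0.1992 m³/s
Panel 3-4: Δb = 1.88 m, d̄ = (0.60+0.32)/2 = 0.46, v̄ = (0.58+0.40)/2 = 0.49 → q = 1.88×0.46×0.49 = 0.4238 m³/s
Panel 4-5: Δb = 1.24 m, d̄ = (0.32+0.00)/2 = 0.16, v̄ = (0.40+0.00)/2 = 0.2 → q = 1.24×0.16×0.2 = 0.03968 m³/s
Q = Σ q = 0.8744 m³/s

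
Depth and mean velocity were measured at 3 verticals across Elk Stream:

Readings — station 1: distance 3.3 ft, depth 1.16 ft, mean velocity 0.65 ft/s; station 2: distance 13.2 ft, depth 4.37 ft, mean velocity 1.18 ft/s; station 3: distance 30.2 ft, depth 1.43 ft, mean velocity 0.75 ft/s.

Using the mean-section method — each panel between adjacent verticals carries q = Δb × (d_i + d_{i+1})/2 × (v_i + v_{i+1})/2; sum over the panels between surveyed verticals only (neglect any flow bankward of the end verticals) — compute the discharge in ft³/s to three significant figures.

72.6 ft³/s

Panel 1-2: Δb = 9.9 ft, d̄ = (1.16+4.37)/2 = 2.765, v̄ = (0.65+1.18)/2 = 0.915 → q = 9.9×2.765×0.915 = 25.05 ft³/s
Panel 2-3: Δb = 17 ft, d̄ = (4.37+1.43)/2 = 2.9, v̄ = (1.18+0.75)/2 = 0.965 → q = 17×2.9×0.965 = 47.57 ft³/s
Q = Σ q = 72.62 ft³/s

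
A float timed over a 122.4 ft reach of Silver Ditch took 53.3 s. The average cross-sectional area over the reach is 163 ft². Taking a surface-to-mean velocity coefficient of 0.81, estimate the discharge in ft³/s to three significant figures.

v_surface = L / t̄ = 122.4 / 53.3 = 2.296 ft/s
v_mean = 0.81 × 2.296 = 1.860 ft/s
Q = A × v_mean = 163 × 1.860 = 303.2 ft³/s

303 ft³/s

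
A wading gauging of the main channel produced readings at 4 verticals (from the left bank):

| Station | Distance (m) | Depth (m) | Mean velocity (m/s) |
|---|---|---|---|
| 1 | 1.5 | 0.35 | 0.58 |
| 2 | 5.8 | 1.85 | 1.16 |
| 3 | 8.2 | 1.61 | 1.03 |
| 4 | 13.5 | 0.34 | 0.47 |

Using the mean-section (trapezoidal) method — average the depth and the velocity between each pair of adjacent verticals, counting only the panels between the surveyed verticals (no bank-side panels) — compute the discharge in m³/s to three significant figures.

Panel 1-2: Δb = 4.3 m, d̄ = (0.35+1.85)/2 = 1.1, v̄ = (0.58+1.16)/2 = 0.87 → q = 4.3×1.1×0.87 = 4.115 m³/s
Panel 2-3: Δb = 2.4 m, d̄ = (1.85+1.61)/2 = 1.73, v̄ = (1.16+1.03)/2 = 1.095 → q = 2.4×1.73×1.095 = 4.546 m³/s
Panel 3-4: Δb = 5.3 m, d̄ = (1.61+0.34)/2 = 0.975, v̄ = (1.03+0.47)/2 = 0.75 → q = 5.3×0.975×0.75 = 3.876 m³/s
Q = Σ q = 12.54 m³/s

12.5 m³/s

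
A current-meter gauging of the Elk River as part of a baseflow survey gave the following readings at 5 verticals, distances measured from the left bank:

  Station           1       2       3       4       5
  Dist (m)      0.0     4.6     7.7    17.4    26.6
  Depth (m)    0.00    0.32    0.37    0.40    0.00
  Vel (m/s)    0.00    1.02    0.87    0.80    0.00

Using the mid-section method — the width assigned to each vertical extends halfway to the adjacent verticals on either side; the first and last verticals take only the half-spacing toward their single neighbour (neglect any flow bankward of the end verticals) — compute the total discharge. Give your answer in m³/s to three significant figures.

w_2 = (7.7 − 0.0)/2 = 3.85 m; q_2 = 1.02 × 0.32 × 3.85 = 1.257 m³/s
w_3 = (17.4 − 4.6)/2 = 6.4 m; q_3 = 0.87 × 0.37 × 6.4 = 2.060 m³/s
w_4 = (26.6 − 7.7)/2 = 9.45 m; q_4 = 0.80 × 0.40 × 9.45 = 3.024 m³/s
Stations 1, 5 contribute zero (depth or velocity is 0).
Q = Σ qᵢ = 6.341 m³/s

6.34 m³/s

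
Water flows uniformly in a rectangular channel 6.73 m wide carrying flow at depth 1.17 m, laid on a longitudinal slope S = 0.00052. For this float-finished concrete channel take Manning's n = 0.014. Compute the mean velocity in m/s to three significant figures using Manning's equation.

1.48 m/s

A = b·y = 6.73 × 1.17 = 7.874 m²
P = b + 2y = 6.73 + 2×1.17 = 9.070 m
R = A/P = 7.874/9.070 = 0.8681 m
Q = (1/n)·A·R^(2/3)·S^(1/2) = (1/0.014) × 7.874 × 0.8681^(2/3) × 0.00052^(1/2) = 11.67 m³/s
V = Q/A = 11.67/7.874 = 1.482 m/s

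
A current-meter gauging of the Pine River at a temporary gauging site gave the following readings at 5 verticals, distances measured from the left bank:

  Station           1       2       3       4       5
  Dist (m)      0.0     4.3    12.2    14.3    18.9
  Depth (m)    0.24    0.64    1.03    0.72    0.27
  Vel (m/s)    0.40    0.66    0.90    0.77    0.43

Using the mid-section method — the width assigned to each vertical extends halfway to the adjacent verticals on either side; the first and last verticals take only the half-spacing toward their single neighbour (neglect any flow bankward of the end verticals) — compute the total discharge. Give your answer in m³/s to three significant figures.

w_1 = (4.3 − 0.0)/2 = 2.15 m; q_1 = 0.40 × 0.24 × 2.15 = 0.2064 m³/s
w_2 = (12.2 − 0.0)/2 = 6.1 m; q_2 = 0.66 × 0.64 × 6.1 = 2.577 m³/s
w_3 = (14.3 − 4.3)/2 = 5 m; q_3 = 0.90 × 1.03 × 5 = 4.635 m³/s
w_4 = (18.9 − 12.2)/2 = 3.35 m; q_4 = 0.77 × 0.72 × 3.35 = 1.857 m³/s
w_5 = (18.9 − 14.3)/2 = 2.3 m; q_5 = 0.43 × 0.27 × 2.3 = 0.2670 m³/s
Q = Σ qᵢ = 9.542 m³/s

9.54 m³/s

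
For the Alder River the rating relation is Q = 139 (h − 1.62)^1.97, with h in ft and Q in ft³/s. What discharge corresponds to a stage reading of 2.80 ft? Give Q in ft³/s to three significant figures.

Q = 139 × (2.80 − 1.62)^1.97 = 139 × 1.18^1.97 = 192.6 ft³/s

193 ft³/s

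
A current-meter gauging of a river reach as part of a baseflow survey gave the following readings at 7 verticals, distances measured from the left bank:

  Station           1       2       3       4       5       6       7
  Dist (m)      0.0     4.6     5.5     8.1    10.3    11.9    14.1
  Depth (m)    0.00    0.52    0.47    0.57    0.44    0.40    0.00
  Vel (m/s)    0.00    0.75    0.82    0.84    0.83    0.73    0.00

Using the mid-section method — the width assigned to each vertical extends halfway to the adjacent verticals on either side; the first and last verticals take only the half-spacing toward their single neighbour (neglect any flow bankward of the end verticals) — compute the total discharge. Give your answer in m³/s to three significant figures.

4.14 m³/s

w_2 = (5.5 − 0.0)/2 = 2.75 m; q_2 = 0.75 × 0.52 × 2.75 = 1.073 m³/s
w_3 = (8.1 − 4.6)/2 = 1.75 m; q_3 = 0.82 × 0.47 × 1.75 = 0.6745 m³/s
w_4 = (10.3 − 5.5)/2 = 2.4 m; q_4 = 0.84 × 0.57 × 2.4 = 1.149 m³/s
w_5 = (11.9 − 8.1)/2 = 1.9 m; q_5 = 0.83 × 0.44 × 1.9 = 0.6939 m³/s
w_6 = (14.1 − 10.3)/2 = 1.9 m; q_6 = 0.73 × 0.40 × 1.9 = 0.5548 m³/s
Stations 1, 7 contribute zero (depth or velocity is 0).
Q = Σ qᵢ = 4.145 m³/s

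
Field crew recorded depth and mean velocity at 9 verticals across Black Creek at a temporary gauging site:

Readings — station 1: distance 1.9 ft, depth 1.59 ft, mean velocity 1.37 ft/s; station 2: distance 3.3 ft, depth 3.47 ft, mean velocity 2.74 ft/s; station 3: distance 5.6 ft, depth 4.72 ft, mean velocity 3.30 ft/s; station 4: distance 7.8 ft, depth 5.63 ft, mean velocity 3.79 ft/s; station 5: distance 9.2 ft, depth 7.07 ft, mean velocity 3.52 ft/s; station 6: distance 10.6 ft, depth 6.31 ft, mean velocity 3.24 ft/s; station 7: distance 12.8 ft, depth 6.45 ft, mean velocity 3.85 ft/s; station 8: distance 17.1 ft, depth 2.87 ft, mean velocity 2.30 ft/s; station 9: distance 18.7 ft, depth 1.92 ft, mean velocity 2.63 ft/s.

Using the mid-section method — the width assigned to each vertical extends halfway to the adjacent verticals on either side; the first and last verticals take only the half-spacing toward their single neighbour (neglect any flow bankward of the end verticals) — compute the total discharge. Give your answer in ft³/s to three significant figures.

w_1 = (3.3 − 1.9)/2 = 0.7 ft; q_1 = 1.37 × 1.59 × 0.7 = 1.525 ft³/s
w_2 = (5.6 − 1.9)/2 = 1.85 ft; q_2 = 2.74 × 3.47 × 1.85 = 17.59 ft³/s
w_3 = (7.8 − 3.3)/2 = 2.25 ft; q_3 = 3.30 × 4.72 × 2.25 = 35.05 ft³/s
w_4 = (9.2 − 5.6)/2 = 1.8 ft; q_4 = 3.79 × 5.63 × 1.8 = 38.41 ft³/s
w_5 = (10.6 − 7.8)/2 = 1.4 ft; q_5 = 3.52 × 7.07 × 1.4 = 34.84 ft³/s
w_6 = (12.8 − 9.2)/2 = 1.8 ft; q_6 = 3.24 × 6.31 × 1.8 = 36.80 ft³/s
w_7 = (17.1 − 10.6)/2 = 3.25 ft; q_7 = 3.85 × 6.45 × 3.25 = 80.71 ft³/s
w_8 = (18.7 − 12.8)/2 = 2.95 ft; q_8 = 2.30 × 2.87 × 2.95 = 19.47 ft³/s
w_9 = (18.7 − 17.1)/2 = 0.8 ft; q_9 = 2.63 × 1.92 × 0.8 = 4.040 ft³/s
Q = Σ qᵢ = 268.4 ft³/s

268 ft³/s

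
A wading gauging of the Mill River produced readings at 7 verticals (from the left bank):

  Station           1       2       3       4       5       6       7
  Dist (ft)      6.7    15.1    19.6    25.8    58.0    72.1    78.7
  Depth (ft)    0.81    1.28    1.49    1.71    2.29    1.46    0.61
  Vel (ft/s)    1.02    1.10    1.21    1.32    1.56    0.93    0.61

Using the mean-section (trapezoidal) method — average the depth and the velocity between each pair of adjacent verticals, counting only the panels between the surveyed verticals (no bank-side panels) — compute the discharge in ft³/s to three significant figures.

160 ft³/s

Panel 1-2: Δb = 8.4 ft, d̄ = (0.81+1.28)/2 = 1.045, v̄ = (1.02+1.10)/2 = 1.06 → q = 8.4×1.045×1.06 = 9.305 ft³/s
Panel 2-3: Δb = 4.5 ft, d̄ = (1.28+1.49)/2 = 1.385, v̄ = (1.10+1.21)/2 = 1.155 → q = 4.5×1.385×1.155 = 7.199 ft³/s
Panel 3-4: Δb = 6.2 ft, d̄ = (1.49+1.71)/2 = 1.6, v̄ = (1.21+1.32)/2 = 1.265 → q = 6.2×1.6×1.265 = 12.55 ft³/s
Panel 4-5: Δb = 32.2 ft, d̄ = (1.71+2.29)/2 = 2, v̄ = (1.32+1.56)/2 = 1.44 → q = 32.2×2×1.44 = 92.74 ft³/s
Panel 5-6: Δb = 14.1 ft, d̄ = (2.29+1.46)/2 = 1.875, v̄ = (1.56+0.93)/2 = 1.245 → q = 14.1×1.875×1.245 = 32.91 ft³/s
Panel 6-7: Δb = 6.6 ft, d̄ = (1.46+0.61)/2 = 1.035, v̄ = (0.93+0.61)/2 = 0.77 → q = 6.6×1.035×0.77 = 5.260 ft³/s
Q = Σ q = 160.0 ft³/s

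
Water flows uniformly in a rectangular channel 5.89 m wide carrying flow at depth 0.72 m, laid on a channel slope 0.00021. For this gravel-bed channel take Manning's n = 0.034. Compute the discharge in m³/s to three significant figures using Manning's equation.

1.25 m³/s

A = b·y = 5.89 × 0.72 = 4.241 m²
P = b + 2y = 5.89 + 2×0.72 = 7.330 m
R = A/P = 4.241/7.330 = 0.5786 m
Q = (1/n)·A·R^(2/3)·S^(1/2) = (1/0.034) × 4.241 × 0.5786^(2/3) × 0.00021^(1/2) = 1.255 m³/s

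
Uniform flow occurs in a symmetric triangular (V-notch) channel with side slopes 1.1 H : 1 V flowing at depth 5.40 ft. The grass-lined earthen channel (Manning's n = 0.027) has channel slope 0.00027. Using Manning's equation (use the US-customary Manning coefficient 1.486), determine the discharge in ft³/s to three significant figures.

A = z·y² = 1.1×5.40² = 32.08 ft²
P = 2y√(1+z²) = 2×5.40×√(1+1.1²) = 16.06 ft
R = A/P = 32.08/16.06 = 1.998 ft
Q = (1.486/n)·A·R^(2/3)·S^(1/2) = (1.486/0.027) × 32.08 × 1.998^(2/3) × 0.00027^(1/2) = 46.01 ft³/s

46.0 ft³/s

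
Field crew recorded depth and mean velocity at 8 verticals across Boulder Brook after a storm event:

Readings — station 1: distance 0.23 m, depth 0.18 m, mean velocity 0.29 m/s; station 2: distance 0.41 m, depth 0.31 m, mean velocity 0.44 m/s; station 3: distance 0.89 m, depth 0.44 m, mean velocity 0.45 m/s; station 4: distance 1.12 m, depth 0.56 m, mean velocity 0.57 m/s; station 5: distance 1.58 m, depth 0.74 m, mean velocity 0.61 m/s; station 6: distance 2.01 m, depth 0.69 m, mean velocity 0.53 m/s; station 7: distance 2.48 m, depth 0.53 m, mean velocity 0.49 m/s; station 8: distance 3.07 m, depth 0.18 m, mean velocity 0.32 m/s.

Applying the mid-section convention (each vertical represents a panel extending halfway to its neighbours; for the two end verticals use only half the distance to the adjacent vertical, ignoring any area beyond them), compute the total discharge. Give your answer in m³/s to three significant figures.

w_1 = (0.41 − 0.23)/2 = 0.09 m; q_1 = 0.29 × 0.18 × 0.09 = 0.004698 m³/s
w_2 = (0.89 − 0.23)/2 = 0.33 m; q_2 = 0.44 × 0.31 × 0.33 = 0.04501 m³/s
w_3 = (1.12 − 0.41)/2 = 0.355 m; q_3 = 0.45 × 0.44 × 0.355 = 0.07029 m³/s
w_4 = (1.58 − 0.89)/2 = 0.345 m; q_4 = 0.57 × 0.56 × 0.345 = 0.1101 m³/s
w_5 = (2.01 − 1.12)/2 = 0.445 m; q_5 = 0.61 × 0.74 × 0.445 = 0.2009 m³/s
w_6 = (2.48 − 1.58)/2 = 0.45 m; q_6 = 0.53 × 0.69 × 0.45 = 0.1646 m³/s
w_7 = (3.07 − 2.01)/2 = 0.53 m; q_7 = 0.49 × 0.53 × 0.53 = 0.1376 m³/s
w_8 = (3.07 − 2.48)/2 = 0.295 m; q_8 = 0.32 × 0.18 × 0.295 = 0.01699 m³/s
Q = Σ qᵢ = 0.7502 m³/s

0.750 m³/s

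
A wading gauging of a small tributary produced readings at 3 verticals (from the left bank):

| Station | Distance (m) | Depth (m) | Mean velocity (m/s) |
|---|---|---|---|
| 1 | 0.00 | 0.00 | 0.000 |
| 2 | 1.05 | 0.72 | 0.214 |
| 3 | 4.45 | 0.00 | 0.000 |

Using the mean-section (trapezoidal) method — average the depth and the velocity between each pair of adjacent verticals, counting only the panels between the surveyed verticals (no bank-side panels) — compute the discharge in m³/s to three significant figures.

Panel 1-2: Δb = 1.05 m, d̄ = (0.00+0.72)/2 = 0.36, v̄ = (0.000+0.214)/2 = 0.107 → q = 1.05×0.36×0.107 = 0.04045 m³/s
Panel 2-3: Δb = 3.4 m, d̄ = (0.72+0.00)/2 = 0.36, v̄ = (0.214+0.000)/2 = 0.107 → q = 3.4×0.36×0.107 = 0.1310 m³/s
Q = Σ q = 0.1714 m³/s

0.171 m³/s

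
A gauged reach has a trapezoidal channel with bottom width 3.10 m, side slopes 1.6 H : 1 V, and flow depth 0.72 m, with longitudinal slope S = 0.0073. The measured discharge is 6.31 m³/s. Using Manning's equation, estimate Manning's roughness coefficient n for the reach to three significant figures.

A = (b + z·y)·y = (3.10 + 1.6×0.72)×0.72 = 3.061 m²
P = b + 2y√(1+z²) = 3.10 + 2×0.72×√(1+1.6²) = 5.817 m
R = A/P = 3.061/5.817 = 0.5263 m
n = (1/Q)·A·R^(2/3)·S^(1/2) = (1/6.31) × 3.061 × 0.6519 × 0.08544 = 0.02702

0.0270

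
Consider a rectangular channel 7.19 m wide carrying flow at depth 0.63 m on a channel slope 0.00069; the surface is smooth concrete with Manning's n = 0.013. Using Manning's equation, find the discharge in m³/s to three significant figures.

A = b·y = 7.19 × 0.63 = 4.530 m²
P = b + 2y = 7.19 + 2×0.63 = 8.450 m
R = A/P = 4.530/8.450 = 0.5361 m
Q = (1/n)·A·R^(2/3)·S^(1/2) = (1/0.013) × 4.530 × 0.5361^(2/3) × 0.00069^(1/2) = 6.040 m³/s

6.04 m³/s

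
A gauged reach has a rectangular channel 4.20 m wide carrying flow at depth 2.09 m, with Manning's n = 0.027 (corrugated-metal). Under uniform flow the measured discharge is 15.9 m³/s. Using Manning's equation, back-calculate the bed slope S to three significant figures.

0.00225

A = b·y = 4.20 × 2.09 = 8.778 m²
P = b + 2y = 4.20 + 2×2.09 = 8.380 m
R = A/P = 8.778/8.380 = 1.047 m
S = (Q·n / (1·A·R^(2/3)))² = (15.9×0.027 / (1×8.778×1.031))² = 0.002248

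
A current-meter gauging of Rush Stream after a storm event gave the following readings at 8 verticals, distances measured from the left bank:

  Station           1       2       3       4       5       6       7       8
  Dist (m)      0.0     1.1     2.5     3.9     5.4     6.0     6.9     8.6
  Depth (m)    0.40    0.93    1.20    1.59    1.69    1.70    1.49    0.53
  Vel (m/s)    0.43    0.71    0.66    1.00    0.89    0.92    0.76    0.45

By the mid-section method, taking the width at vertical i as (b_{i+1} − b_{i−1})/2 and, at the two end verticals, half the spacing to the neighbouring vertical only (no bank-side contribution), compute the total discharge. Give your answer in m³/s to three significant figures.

w_1 = (1.1 − 0.0)/2 = 0.55 m; q_1 = 0.43 × 0.40 × 0.55 = 0.09460 m³/s
w_2 = (2.5 − 0.0)/2 = 1.25 m; q_2 = 0.71 × 0.93 × 1.25 = 0.8254 m³/s
w_3 = (3.9 − 1.1)/2 = 1.4 m; q_3 = 0.66 × 1.20 × 1.4 = 1.109 m³/s
w_4 = (5.4 − 2.5)/2 = 1.45 m; q_4 = 1.00 × 1.59 × 1.45 = 2.306 m³/s
w_5 = (6.0 − 3.9)/2 = 1.05 m; q_5 = 0.89 × 1.69 × 1.05 = 1.579 m³/s
w_6 = (6.9 − 5.4)/2 = 0.75 m; q_6 = 0.92 × 1.70 × 0.75 = 1.173 m³/s
w_7 = (8.6 − 6.0)/2 = 1.3 m; q_7 = 0.76 × 1.49 × 1.3 = 1.472 m³/s
w_8 = (8.6 − 6.9)/2 = 0.85 m; q_8 = 0.45 × 0.53 × 0.85 = 0.2027 m³/s
Q = Σ qᵢ = 8.761 m³/s

8.76 m³/s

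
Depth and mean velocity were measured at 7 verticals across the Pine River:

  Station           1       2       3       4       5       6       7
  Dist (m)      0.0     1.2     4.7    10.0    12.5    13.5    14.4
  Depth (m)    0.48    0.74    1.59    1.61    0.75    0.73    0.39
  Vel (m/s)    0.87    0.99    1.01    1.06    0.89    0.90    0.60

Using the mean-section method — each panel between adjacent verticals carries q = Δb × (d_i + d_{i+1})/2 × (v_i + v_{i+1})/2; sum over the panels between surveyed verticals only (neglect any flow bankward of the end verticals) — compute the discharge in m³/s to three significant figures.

17.5 m³/s

Panel 1-2: Δb = 1.2 m, d̄ = (0.48+0.74)/2 = 0.61, v̄ = (0.87+0.99)/2 = 0.93 → q = 1.2×0.61×0.93 = 0.6808 m³/s
Panel 2-3: Δb = 3.5 m, d̄ = (0.74+1.59)/2 = 1.165, v̄ = (0.99+1.01)/2 = 1 → q = 3.5×1.165×1 = 4.078 m³/s
Panel 3-4: Δb = 5.3 m, d̄ = (1.59+1.61)/2 = 1.6, v̄ = (1.01+1.06)/2 = 1.035 → q = 5.3×1.6×1.035 = 8.777 m³/s
Panel 4-5: Δb = 2.5 m, d̄ = (1.61+0.75)/2 = 1.18, v̄ = (1.06+0.89)/2 = 0.975 → q = 2.5×1.18×0.975 = 2.876 m³/s
Panel 5-6: Δb = 1 m, d̄ = (0.75+0.73)/2 = 0.74, v̄ = (0.89+0.90)/2 = 0.895 → q = 1×0.74×0.895 = 0.6623 m³/s
Panel 6-7: Δb = 0.9 m, d̄ = (0.73+0.39)/2 = 0.56, v̄ = (0.90+0.60)/2 = 0.75 → q = 0.9×0.56×0.75 = 0.3780 m³/s
Q = Σ q = 17.45 m³/s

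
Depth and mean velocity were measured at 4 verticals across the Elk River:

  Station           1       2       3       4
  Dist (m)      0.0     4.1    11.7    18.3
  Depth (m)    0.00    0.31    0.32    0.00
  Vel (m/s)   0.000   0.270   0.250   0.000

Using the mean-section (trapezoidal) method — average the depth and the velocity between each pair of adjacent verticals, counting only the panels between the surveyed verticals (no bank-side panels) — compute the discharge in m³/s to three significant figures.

Panel 1-2: Δb = 4.1 m, d̄ = (0.00+0.31)/2 = 0.155, v̄ = (0.000+0.270)/2 = 0.135 → q = 4.1×0.155×0.135 = 0.08579 m³/s
Panel 2-3: Δb = 7.6 m, d̄ = (0.31+0.32)/2 = 0.315, v̄ = (0.270+0.250)/2 = 0.26 → q = 7.6×0.315×0.26 = 0.6224 m³/s
Panel 3-4: Δb = 6.6 m, d̄ = (0.32+0.00)/2 = 0.16, v̄ = (0.250+0.000)/2 = 0.125 → q = 6.6×0.16×0.125 = 0.1320 m³/s
Q = Σ q = 0.8402 m³/s

0.840 m³/s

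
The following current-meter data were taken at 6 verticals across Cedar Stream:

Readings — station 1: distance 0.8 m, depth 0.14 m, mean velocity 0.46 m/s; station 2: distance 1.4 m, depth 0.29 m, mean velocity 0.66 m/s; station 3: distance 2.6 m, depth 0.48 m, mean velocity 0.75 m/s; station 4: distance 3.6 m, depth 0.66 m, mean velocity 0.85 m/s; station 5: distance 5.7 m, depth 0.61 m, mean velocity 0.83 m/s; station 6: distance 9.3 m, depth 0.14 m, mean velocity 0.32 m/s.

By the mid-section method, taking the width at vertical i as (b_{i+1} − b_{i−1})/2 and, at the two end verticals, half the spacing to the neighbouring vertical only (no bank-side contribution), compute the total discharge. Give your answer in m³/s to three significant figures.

w_1 = (1.4 − 0.8)/2 = 0.3 m; q_1 = 0.46 × 0.14 × 0.3 = 0.01932 m³/s
w_2 = (2.6 − 0.8)/2 = 0.9 m; q_2 = 0.66 × 0.29 × 0.9 = 0.1723 m³/s
w_3 = (3.6 − 1.4)/2 = 1.1 m; q_3 = 0.75 × 0.48 × 1.1 = 0.3960 m³/s
w_4 = (5.7 − 2.6)/2 = 1.55 m; q_4 = 0.85 × 0.66 × 1.55 = 0.8696 m³/s
w_5 = (9.3 − 3.6)/2 = 2.85 m; q_5 = 0.83 × 0.61 × 2.85 = 1.443 m³/s
w_6 = (9.3 − 5.7)/2 = 1.8 m; q_6 = 0.32 × 0.14 × 1.8 = 0.08064 m³/s
Q = Σ qᵢ = 2.981 m³/s

2.98 m³/s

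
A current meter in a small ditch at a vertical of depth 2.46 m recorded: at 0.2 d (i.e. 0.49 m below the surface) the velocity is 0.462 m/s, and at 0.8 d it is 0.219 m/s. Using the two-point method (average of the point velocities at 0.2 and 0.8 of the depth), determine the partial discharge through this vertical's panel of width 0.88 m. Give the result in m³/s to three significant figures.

v̄ = (0.462 + 0.219) / 2 = 0.3405 m/s
q = v̄ × d × w = 0.3405 × 2.46 × 0.88 = 0.7371 m³/s

0.737 m³/s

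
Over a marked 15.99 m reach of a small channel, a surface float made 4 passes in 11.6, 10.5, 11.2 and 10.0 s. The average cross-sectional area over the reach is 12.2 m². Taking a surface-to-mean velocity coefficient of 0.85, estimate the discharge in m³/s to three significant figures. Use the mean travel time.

15.3 m³/s

t̄ = (11.6 + 10.5 + 11.2 + 10.0) / 4 = 10.825 s
v_surface = L / t̄ = 15.99 / 10.825 = 1.477 m/s
v_mean = 0.85 × 1.477 = 1.256 m/s
Q = A × v_mean = 12.2 × 1.256 = 15.32 m³/s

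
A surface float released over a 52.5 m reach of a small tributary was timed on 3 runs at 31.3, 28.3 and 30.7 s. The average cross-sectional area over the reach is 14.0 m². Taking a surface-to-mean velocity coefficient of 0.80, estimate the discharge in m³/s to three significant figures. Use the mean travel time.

19.5 m³/s

t̄ = (31.3 + 28.3 + 30.7) / 3 = 30.1 s
v_surface = L / t̄ = 52.5 / 30.1 = 1.744 m/s
v_mean = 0.80 × 1.744 = 1.395 m/s
Q = A × v_mean = 14.0 × 1.395 = 19.53 m³/s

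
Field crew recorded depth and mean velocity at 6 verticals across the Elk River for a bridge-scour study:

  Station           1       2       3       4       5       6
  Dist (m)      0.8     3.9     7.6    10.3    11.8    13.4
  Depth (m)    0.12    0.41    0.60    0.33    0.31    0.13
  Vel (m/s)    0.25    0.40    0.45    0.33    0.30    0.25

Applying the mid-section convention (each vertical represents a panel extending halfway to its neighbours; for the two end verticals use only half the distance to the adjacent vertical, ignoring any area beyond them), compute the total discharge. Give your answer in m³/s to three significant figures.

1.87 m³/s

w_1 = (3.9 − 0.8)/2 = 1.55 m; q_1 = 0.25 × 0.12 × 1.55 = 0.04650 m³/s
w_2 = (7.6 − 0.8)/2 = 3.4 m; q_2 = 0.40 × 0.41 × 3.4 = 0.5576 m³/s
w_3 = (10.3 − 3.9)/2 = 3.2 m; q_3 = 0.45 × 0.60 × 3.2 = 0.8640 m³/s
w_4 = (11.8 − 7.6)/2 = 2.1 m; q_4 = 0.33 × 0.33 × 2.1 = 0.2287 m³/s
w_5 = (13.4 − 10.3)/2 = 1.55 m; q_5 = 0.30 × 0.31 × 1.55 = 0.1442 m³/s
w_6 = (13.4 − 11.8)/2 = 0.8 m; q_6 = 0.25 × 0.13 × 0.8 = 0.02600 m³/s
Q = Σ qᵢ = 1.867 m³/s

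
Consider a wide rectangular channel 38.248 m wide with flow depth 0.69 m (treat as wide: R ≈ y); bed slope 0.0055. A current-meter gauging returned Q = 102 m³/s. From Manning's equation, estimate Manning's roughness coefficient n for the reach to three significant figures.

A = b·y = 38.248 × 0.69 = 26.39 m²
Wide channel: R ≈ y = 0.69 m
n = (1/Q)·A·R^(2/3)·S^(1/2) = (1/102) × 26.39 × 0.7808 × 0.07416 = 0.01498

0.0150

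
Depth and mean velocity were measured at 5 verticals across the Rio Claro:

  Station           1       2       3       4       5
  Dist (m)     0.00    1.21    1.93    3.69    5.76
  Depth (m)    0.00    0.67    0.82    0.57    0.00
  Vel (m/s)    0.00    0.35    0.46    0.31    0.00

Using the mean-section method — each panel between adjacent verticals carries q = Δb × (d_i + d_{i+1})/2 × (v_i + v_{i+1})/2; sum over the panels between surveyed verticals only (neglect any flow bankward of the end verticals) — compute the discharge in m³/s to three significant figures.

Panel 1-2: Δb = 1.21 m, d̄ = (0.00+0.67)/2 = 0.335, v̄ = (0.00+0.35)/2 = 0.175 → q = 1.21×0.335×0.175 = 0.07094 m³/s
Panel 2-3: Δb = 0.72 m, d̄ = (0.67+0.82)/2 = 0.745, v̄ = (0.35+0.46)/2 = 0.405 → q = 0.72×0.745×0.405 = 0.2172 m³/s
Panel 3-4: Δb = 1.76 m, d̄ = (0.82+0.57)/2 = 0.695, v̄ = (0.46+0.31)/2 = 0.385 → q = 1.76×0.695×0.385 = 0.4709 m³/s
Panel 4-5: Δb = 2.07 m, d̄ = (0.57+0.00)/2 = 0.285, v̄ = (0.31+0.00)/2 = 0.155 → q = 2.07×0.285×0.155 = 0.09144 m³/s
Q = Σ q = 0.8506 m³/s

0.851 m³/s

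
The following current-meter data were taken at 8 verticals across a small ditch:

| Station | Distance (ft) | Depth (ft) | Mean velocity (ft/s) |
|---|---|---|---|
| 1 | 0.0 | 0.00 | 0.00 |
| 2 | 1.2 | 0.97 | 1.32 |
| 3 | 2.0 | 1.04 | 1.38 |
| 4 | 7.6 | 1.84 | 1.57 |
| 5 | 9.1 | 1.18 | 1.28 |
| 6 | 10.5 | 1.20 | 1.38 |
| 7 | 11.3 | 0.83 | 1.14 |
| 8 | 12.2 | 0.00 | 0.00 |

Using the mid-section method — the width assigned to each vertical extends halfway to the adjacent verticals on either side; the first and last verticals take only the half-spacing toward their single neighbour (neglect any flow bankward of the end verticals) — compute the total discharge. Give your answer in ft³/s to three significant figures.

20.9 ft³/s

w_2 = (2.0 − 0.0)/2 = 1 ft; q_2 = 1.32 × 0.97 × 1 = 1.280 ft³/s
w_3 = (7.6 − 1.2)/2 = 3.2 ft; q_3 = 1.38 × 1.04 × 3.2 = 4.593 ft³/s
w_4 = (9.1 − 2.0)/2 = 3.55 ft; q_4 = 1.57 × 1.84 × 3.55 = 10.26 ft³/s
w_5 = (10.5 − 7.6)/2 = 1.45 ft; q_5 = 1.28 × 1.18 × 1.45 = 2.190 ft³/s
w_6 = (11.3 − 9.1)/2 = 1.1 ft; q_6 = 1.38 × 1.20 × 1.1 = 1.822 ft³/s
w_7 = (12.2 − 10.5)/2 = 0.85 ft; q_7 = 1.14 × 0.83 × 0.85 = 0.8043 ft³/s
Stations 1, 8 contribute zero (depth or velocity is 0).
Q = Σ qᵢ = 20.94 ft³/s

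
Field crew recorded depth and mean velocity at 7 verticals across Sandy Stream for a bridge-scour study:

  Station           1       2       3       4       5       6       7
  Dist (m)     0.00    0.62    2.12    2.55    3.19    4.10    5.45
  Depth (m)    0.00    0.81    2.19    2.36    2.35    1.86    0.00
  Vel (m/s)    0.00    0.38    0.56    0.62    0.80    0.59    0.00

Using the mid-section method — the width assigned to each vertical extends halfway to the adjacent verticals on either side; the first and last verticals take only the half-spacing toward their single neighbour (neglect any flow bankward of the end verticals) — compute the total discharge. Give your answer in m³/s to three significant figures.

4.99 m³/s

w_2 = (2.12 − 0.00)/2 = 1.06 m; q_2 = 0.38 × 0.81 × 1.06 = 0.3263 m³/s
w_3 = (2.55 − 0.62)/2 = 0.965 m; q_3 = 0.56 × 2.19 × 0.965 = 1.183 m³/s
w_4 = (3.19 − 2.12)/2 = 0.535 m; q_4 = 0.62 × 2.36 × 0.535 = 0.7828 m³/s
w_5 = (4.10 − 2.55)/2 = 0.775 m; q_5 = 0.80 × 2.35 × 0.775 = 1.457 m³/s
w_6 = (5.45 − 3.19)/2 = 1.13 m; q_6 = 0.59 × 1.86 × 1.13 = 1.240 m³/s
Stations 1, 7 contribute zero (depth or velocity is 0).
Q = Σ qᵢ = 4.990 m³/s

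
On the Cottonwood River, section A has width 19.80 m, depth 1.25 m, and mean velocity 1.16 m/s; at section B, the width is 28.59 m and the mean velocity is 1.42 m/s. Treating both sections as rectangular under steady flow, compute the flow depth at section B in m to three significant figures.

0.707 m

Q = A₁V₁ = (19.80×1.25) × 1.16 = 28.71 m³/s
d₂ = Q/(b₂ V₂) = 28.71/(28.59×1.42) = 0.7072 m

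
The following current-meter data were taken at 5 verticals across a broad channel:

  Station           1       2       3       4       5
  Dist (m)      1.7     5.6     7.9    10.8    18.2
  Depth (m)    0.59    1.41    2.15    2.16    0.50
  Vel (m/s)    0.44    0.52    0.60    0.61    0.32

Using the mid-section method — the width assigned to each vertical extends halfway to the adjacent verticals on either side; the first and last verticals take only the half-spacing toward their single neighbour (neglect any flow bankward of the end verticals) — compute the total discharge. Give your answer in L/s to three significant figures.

w_1 = (5.6 − 1.7)/2 = 1.95 m; q_1 = 0.44 × 0.59 × 1.95 = 0.5062 m³/s
w_2 = (7.9 − 1.7)/2 = 3.1 m; q_2 = 0.52 × 1.41 × 3.1 = 2.273 m³/s
w_3 = (10.8 − 5.6)/2 = 2.6 m; q_3 = 0.60 × 2.15 × 2.6 = 3.354 m³/s
w_4 = (18.2 − 7.9)/2 = 5.15 m; q_4 = 0.61 × 2.16 × 5.15 = 6.786 m³/s
w_5 = (18.2 − 10.8)/2 = 3.7 m; q_5 = 0.32 × 0.50 × 3.7 = 0.5920 m³/s
Q = Σ qᵢ = 13.51 m³/s
= 13.51 × 1000 = 13510 L/s

13500 L/s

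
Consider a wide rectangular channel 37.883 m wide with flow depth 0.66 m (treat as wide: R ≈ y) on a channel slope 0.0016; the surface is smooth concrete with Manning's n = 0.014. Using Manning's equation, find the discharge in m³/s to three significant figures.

54.2 m³/s

A = b·y = 37.883 × 0.66 = 25.00 m²
Wide channel: R ≈ y = 0.66 m
Q = (1/n)·A·R^(2/3)·S^(1/2) = (1/0.014) × 25.00 × 0.6600^(2/3) × 0.0016^(1/2) = 54.15 m³/s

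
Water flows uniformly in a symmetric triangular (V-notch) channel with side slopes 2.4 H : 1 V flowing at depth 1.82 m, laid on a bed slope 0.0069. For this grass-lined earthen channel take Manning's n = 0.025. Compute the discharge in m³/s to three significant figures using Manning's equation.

23.5 m³/s

A = z·y² = 2.4×1.82² = 7.950 m²
P = 2y√(1+z²) = 2×1.82×√(1+2.4²) = 9.464 m
R = A/P = 7.950/9.464 = 0.8400 m
Q = (1/n)·A·R^(2/3)·S^(1/2) = (1/0.025) × 7.950 × 0.8400^(2/3) × 0.0069^(1/2) = 23.52 m³/s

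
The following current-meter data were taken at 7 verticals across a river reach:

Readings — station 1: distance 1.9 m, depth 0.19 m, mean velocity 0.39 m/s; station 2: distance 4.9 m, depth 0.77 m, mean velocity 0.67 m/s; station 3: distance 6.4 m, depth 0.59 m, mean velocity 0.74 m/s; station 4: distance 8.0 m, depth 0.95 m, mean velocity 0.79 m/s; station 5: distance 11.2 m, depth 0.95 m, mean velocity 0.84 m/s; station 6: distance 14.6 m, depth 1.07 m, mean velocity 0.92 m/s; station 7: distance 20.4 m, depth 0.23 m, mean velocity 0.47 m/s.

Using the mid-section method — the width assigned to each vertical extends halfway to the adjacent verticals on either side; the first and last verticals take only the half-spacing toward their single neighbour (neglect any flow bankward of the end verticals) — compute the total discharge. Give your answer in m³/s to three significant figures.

w_1 = (4.9 − 1.9)/2 = 1.5 m; q_1 = 0.39 × 0.19 × 1.5 = 0.1112 m³/s
w_2 = (6.4 − 1.9)/2 = 2.25 m; q_2 = 0.67 × 0.77 × 2.25 = 1.161 m³/s
w_3 = (8.0 − 4.9)/2 = 1.55 m; q_3 = 0.74 × 0.59 × 1.55 = 0.6767 m³/s
w_4 = (11.2 − 6.4)/2 = 2.4 m; q_4 = 0.79 × 0.95 × 2.4 = 1.801 m³/s
w_5 = (14.6 − 8.0)/2 = 3.3 m; q_5 = 0.84 × 0.95 × 3.3 = 2.633 m³/s
w_6 = (20.4 − 11.2)/2 = 4.6 m; q_6 = 0.92 × 1.07 × 4.6 = 4.528 m³/s
w_7 = (20.4 − 14.6)/2 = 2.9 m; q_7 = 0.47 × 0.23 × 2.9 = 0.3135 m³/s
Q = Σ qᵢ = 11.22 m³/s

11.2 m³/s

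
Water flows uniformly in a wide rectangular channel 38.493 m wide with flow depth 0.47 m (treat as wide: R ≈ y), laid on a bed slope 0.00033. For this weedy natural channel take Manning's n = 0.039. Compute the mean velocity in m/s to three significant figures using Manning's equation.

A = b·y = 38.493 × 0.47 = 18.09 m²
Wide channel: R ≈ y = 0.47 m
Q = (1/n)·A·R^(2/3)·S^(1/2) = (1/0.039) × 18.09 × 0.4700^(2/3) × 0.00033^(1/2) = 5.094 m³/s
V = Q/A = 5.094/18.09 = 0.2816 m/s

0.282 m/s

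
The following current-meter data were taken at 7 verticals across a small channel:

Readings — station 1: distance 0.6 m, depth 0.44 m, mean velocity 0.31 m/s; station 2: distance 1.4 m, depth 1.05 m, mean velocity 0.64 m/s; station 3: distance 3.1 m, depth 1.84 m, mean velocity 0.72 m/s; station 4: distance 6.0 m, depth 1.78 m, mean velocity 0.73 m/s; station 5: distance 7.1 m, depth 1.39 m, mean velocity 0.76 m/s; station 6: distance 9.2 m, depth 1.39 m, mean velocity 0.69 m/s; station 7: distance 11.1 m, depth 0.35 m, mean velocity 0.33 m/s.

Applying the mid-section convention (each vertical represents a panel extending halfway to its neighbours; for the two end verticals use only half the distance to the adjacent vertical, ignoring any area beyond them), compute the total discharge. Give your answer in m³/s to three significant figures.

w_1 = (1.4 − 0.6)/2 = 0.4 m; q_1 = 0.31 × 0.44 × 0.4 = 0.05456 m³/s
w_2 = (3.1 − 0.6)/2 = 1.25 m; q_2 = 0.64 × 1.05 × 1.25 = 0.8400 m³/s
w_3 = (6.0 − 1.4)/2 = 2.3 m; q_3 = 0.72 × 1.84 × 2.3 = 3.047 m³/s
w_4 = (7.1 − 3.1)/2 = 2 m; q_4 = 0.73 × 1.78 × 2 = 2.599 m³/s
w_5 = (9.2 − 6.0)/2 = 1.6 m; q_5 = 0.76 × 1.39 × 1.6 = 1.690 m³/s
w_6 = (11.1 − 7.1)/2 = 2 m; q_6 = 0.69 × 1.39 × 2 = 1.918 m³/s
w_7 = (11.1 − 9.2)/2 = 0.95 m; q_7 = 0.33 × 0.35 × 0.95 = 0.1097 m³/s
Q = Σ qᵢ = 10.26 m³/s

10.3 m³/s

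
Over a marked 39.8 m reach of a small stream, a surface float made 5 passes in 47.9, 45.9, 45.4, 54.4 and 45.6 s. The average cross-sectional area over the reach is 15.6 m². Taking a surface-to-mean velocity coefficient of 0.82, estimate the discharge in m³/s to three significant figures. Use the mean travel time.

t̄ = (47.9 + 45.9 + 45.4 + 54.4 + 45.6) / 5 = 47.84 s
v_surface = L / t̄ = 39.8 / 47.84 = 0.8319 m/s
v_mean = 0.82 × 0.8319 = 0.6822 m/s
Q = A × v_mean = 15.6 × 0.6822 = 10.64 m³/s

10.6 m³/s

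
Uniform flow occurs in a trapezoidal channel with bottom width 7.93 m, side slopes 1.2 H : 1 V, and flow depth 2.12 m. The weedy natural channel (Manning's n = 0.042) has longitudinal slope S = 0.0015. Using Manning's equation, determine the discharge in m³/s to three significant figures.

27.1 m³/s

A = (b + z·y)·y = (7.93 + 1.2×2.12)×2.12 = 22.20 m²
P = b + 2y√(1+z²) = 7.93 + 2×2.12×√(1+1.2²) = 14.55 m
R = A/P = 22.20/14.55 = 1.526 m
Q = (1/n)·A·R^(2/3)·S^(1/2) = (1/0.042) × 22.20 × 1.526^(2/3) × 0.0015^(1/2) = 27.14 m³/s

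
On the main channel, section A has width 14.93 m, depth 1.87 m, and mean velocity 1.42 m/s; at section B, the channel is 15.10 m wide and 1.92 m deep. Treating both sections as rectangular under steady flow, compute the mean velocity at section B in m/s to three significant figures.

1.37 m/s

Q = A₁V₁ = (14.93×1.87) × 1.42 = 39.65 m³/s
A₂ = 15.10 × 1.92 = 28.99 m²
V₂ = Q/A₂ = 39.65/28.99 = 1.367 m/s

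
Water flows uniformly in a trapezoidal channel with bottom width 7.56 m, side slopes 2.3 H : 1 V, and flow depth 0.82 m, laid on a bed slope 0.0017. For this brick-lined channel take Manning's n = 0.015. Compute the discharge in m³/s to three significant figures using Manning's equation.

16.2 m³/s

A = (b + z·y)·y = (7.56 + 2.3×0.82)×0.82 = 7.746 m²
P = b + 2y√(1+z²) = 7.56 + 2×0.82×√(1+2.3²) = 11.67 m
R = A/P = 7.746/11.67 = 0.6636 m
Q = (1/n)·A·R^(2/3)·S^(1/2) = (1/0.015) × 7.746 × 0.6636^(2/3) × 0.0017^(1/2) = 16.20 m³/s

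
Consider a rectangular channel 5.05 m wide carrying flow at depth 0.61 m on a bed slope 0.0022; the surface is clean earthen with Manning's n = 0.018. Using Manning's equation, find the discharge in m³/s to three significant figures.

A = b·y = 5.05 × 0.61 = 3.081 m²
P = b + 2y = 5.05 + 2×0.61 = 6.270 m
R = A/P = 3.081/6.270 = 0.4913 m
Q = (1/n)·A·R^(2/3)·S^(1/2) = (1/0.018) × 3.081 × 0.4913^(2/3) × 0.0022^(1/2) = 4.998 m³/s

5.00 m³/s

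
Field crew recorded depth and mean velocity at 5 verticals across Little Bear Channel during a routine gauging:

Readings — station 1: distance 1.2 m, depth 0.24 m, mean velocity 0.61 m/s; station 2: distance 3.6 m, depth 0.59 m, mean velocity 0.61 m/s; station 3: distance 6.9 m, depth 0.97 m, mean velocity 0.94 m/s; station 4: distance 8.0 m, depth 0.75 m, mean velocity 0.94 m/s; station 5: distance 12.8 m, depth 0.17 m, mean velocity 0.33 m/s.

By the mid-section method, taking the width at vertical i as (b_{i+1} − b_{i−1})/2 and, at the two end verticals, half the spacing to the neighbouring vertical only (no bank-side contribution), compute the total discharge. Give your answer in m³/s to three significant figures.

5.42 m³/s

w_1 = (3.6 − 1.2)/2 = 1.2 m; q_1 = 0.61 × 0.24 × 1.2 = 0.1757 m³/s
w_2 = (6.9 − 1.2)/2 = 2.85 m; q_2 = 0.61 × 0.59 × 2.85 = 1.026 m³/s
w_3 = (8.0 − 3.6)/2 = 2.2 m; q_3 = 0.94 × 0.97 × 2.2 = 2.006 m³/s
w_4 = (12.8 − 6.9)/2 = 2.95 m; q_4 = 0.94 × 0.75 × 2.95 = 2.080 m³/s
w_5 = (12.8 − 8.0)/2 = 2.4 m; q_5 = 0.33 × 0.17 × 2.4 = 0.1346 m³/s
Q = Σ qᵢ = 5.422 m³/s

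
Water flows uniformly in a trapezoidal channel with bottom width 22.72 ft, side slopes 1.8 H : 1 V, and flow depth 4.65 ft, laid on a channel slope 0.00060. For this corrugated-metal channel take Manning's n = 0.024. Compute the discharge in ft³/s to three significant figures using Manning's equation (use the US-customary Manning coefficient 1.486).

A = (b + z·y)·y = (22.72 + 1.8×4.65)×4.65 = 144.6 ft²
P = b + 2y√(1+z²) = 22.72 + 2×4.65×√(1+1.8²) = 41.87 ft
R = A/P = 144.6/41.87 = 3.453 ft
Q = (1.486/n)·A·R^(2/3)·S^(1/2) = (1.486/0.024) × 144.6 × 3.453^(2/3) × 0.00060^(1/2) = 500.9 ft³/s

501 ft³/s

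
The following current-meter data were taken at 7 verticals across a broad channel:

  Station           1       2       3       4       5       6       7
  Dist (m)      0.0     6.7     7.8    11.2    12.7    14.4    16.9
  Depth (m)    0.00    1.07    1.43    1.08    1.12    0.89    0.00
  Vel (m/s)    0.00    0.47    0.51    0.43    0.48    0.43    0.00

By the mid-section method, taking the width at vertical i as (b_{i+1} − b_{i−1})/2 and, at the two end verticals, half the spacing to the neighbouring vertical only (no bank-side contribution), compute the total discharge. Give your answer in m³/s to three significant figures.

6.40 m³/s

w_2 = (7.8 − 0.0)/2 = 3.9 m; q_2 = 0.47 × 1.07 × 3.9 = 1.961 m³/s
w_3 = (11.2 − 6.7)/2 = 2.25 m; q_3 = 0.51 × 1.43 × 2.25 = 1.641 m³/s
w_4 = (12.7 − 7.8)/2 = 2.45 m; q_4 = 0.43 × 1.08 × 2.45 = 1.138 m³/s
w_5 = (14.4 − 11.2)/2 = 1.6 m; q_5 = 0.48 × 1.12 × 1.6 = 0.8602 m³/s
w_6 = (16.9 − 12.7)/2 = 2.1 m; q_6 = 0.43 × 0.89 × 2.1 = 0.8037 m³/s
Stations 1, 7 contribute zero (depth or velocity is 0).
Q = Σ qᵢ = 6.404 m³/s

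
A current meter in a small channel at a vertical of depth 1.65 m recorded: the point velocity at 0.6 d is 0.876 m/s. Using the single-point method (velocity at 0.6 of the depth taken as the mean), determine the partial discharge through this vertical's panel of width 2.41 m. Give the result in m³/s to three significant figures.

3.48 m³/s

v̄ = v₀.₆ = 0.876 m/s
q = v̄ × d × w = 0.8760 × 1.65 × 2.41 = 3.483 m³/s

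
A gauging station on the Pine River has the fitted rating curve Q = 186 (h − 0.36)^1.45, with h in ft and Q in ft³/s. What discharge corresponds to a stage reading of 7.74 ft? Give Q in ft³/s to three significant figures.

3370 ft³/s

Q = 186 × (7.74 − 0.36)^1.45 = 186 × 7.38^1.45 = 3374 ft³/s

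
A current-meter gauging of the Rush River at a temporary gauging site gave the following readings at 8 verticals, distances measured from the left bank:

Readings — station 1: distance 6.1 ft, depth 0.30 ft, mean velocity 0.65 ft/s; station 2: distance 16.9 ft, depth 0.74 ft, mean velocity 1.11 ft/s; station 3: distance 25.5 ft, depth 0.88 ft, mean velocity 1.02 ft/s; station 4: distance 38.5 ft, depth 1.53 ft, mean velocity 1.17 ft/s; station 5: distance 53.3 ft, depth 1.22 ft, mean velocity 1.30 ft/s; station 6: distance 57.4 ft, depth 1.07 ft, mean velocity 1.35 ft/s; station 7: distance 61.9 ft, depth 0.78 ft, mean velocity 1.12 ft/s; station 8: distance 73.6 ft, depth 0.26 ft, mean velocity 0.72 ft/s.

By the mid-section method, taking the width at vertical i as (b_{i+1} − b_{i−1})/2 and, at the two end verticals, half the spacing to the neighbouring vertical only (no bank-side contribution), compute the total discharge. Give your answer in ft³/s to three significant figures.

w_1 = (16.9 − 6.1)/2 = 5.4 ft; q_1 = 0.65 × 0.30 × 5.4 = 1.053 ft³/s
w_2 = (25.5 − 6.1)/2 = 9.7 ft; q_2 = 1.11 × 0.74 × 9.7 = 7.968 ft³/s
w_3 = (38.5 − 16.9)/2 = 10.8 ft; q_3 = 1.02 × 0.88 × 10.8 = 9.694 ft³/s
w_4 = (53.3 − 25.5)/2 = 13.9 ft; q_4 = 1.17 × 1.53 × 13.9 = 24.88 ft³/s
w_5 = (57.4 − 38.5)/2 = 9.45 ft; q_5 = 1.30 × 1.22 × 9.45 = 14.99 ft³/s
w_6 = (61.9 − 53.3)/2 = 4.3 ft; q_6 = 1.35 × 1.07 × 4.3 = 6.211 ft³/s
w_7 = (73.6 − 57.4)/2 = 8.1 ft; q_7 = 1.12 × 0.78 × 8.1 = 7.076 ft³/s
w_8 = (73.6 − 61.9)/2 = 5.85 ft; q_8 = 0.72 × 0.26 × 5.85 = 1.095 ft³/s
Q = Σ qᵢ = 72.97 ft³/s

73.0 ft³/s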